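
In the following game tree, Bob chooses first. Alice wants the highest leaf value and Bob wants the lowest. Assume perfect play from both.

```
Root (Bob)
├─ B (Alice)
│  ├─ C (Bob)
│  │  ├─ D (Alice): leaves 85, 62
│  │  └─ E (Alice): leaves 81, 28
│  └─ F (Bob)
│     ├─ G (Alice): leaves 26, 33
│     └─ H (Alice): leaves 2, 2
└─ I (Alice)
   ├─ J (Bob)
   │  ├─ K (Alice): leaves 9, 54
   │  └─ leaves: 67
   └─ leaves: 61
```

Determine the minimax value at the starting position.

D (Alice): max(85, 62) = 85
E (Alice): max(81, 28) = 81
C (Bob): min(85, 81) = 81
G (Alice): max(26, 33) = 33
H (Alice): max(2, 2) = 2
F (Bob): min(33, 2) = 2
B (Alice): max(81, 2) = 81
K (Alice): max(9, 54) = 54
J (Bob): min(54, 67) = 54
I (Alice): max(54, 61) = 61
Root (Bob): min(81, 61) = 61

61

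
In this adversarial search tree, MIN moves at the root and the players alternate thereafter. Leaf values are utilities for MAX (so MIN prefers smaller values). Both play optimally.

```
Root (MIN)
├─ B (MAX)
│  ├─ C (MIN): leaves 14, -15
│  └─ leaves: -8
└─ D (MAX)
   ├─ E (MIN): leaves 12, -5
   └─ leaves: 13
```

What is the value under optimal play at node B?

C: min(14, -15) = -15
B: max(-15, -8) = -8

-8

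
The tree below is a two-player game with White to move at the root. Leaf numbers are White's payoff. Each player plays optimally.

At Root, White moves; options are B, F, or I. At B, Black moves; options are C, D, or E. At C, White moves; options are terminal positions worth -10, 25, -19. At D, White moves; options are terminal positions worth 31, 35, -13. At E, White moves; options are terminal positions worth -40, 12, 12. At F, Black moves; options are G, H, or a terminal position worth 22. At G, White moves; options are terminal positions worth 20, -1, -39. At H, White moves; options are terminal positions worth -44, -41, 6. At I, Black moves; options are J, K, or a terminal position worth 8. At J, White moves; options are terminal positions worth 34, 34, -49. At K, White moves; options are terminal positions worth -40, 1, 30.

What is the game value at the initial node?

12

C (White): max(-10, 25, -19) = 25
D (White): max(31, 35, -13) = 35
E (White): max(-40, 12, 12) = 12
B (Black): min(25, 35, 12) = 12
G (White): max(20, -1, -39) = 20
H (White): max(-44, -41, 6) = 6
F (Black): min(20, 6, 22) = 6
J (White): max(34, 34, -49) = 34
K (White): max(-40, 1, 30) = 30
I (Black): min(34, 30, 8) = 8
Root (White): max(12, 6, 8) = 12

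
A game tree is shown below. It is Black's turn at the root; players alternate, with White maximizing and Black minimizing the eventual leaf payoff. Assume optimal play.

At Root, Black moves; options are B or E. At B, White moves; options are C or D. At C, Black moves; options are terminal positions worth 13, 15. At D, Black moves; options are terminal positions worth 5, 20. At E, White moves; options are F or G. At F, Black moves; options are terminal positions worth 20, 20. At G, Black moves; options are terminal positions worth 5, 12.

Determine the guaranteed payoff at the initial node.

13

C (Black): min(13, 15) = 13
D (Black): min(5, 20) = 5
B (White): max(13, 5) = 13
F (Black): min(20, 20) = 20
G (Black): min(5, 12) = 5
E (White): max(20, 5) = 20
Root (Black): min(13, 20) = 13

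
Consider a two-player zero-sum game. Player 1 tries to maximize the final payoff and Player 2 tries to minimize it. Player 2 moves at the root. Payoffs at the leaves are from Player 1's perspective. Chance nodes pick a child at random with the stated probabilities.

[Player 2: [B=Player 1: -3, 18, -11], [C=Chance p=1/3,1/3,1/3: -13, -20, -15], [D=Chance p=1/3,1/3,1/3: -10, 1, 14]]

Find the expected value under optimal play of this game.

-16

B (Player 1): max(-3, 18, -11) = 18
C (Chance): 1/3·-13 + 1/3·-20 + 1/3·-15 = -16
D (Chance): 1/3·-10 + 1/3·1 + 1/3·14 = 1.67
Root (Player 2): min(18, -16, 1.67) = -16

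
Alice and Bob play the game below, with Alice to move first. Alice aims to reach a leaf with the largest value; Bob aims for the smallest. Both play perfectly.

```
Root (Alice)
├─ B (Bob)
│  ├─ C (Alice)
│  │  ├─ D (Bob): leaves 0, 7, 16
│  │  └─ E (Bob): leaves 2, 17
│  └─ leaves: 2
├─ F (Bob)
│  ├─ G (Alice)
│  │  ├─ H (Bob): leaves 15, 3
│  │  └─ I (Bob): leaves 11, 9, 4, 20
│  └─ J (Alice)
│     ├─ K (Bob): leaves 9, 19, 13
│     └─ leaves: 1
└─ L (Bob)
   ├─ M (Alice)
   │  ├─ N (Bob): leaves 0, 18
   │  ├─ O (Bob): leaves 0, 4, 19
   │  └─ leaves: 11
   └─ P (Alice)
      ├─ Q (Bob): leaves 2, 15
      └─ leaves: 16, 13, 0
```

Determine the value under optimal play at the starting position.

D (Bob): min(0, 7, 16) = 0
E (Bob): min(2, 17) = 2
C (Alice): max(0, 2) = 2
B (Bob): min(2, 2) = 2
H (Bob): min(15, 3) = 3
I (Bob): min(11, 9, 4, 20) = 4
G (Alice): max(3, 4) = 4
K (Bob): min(9, 19, 13) = 9
J (Alice): max(9, 1) = 9
F (Bob): min(4, 9) = 4
N (Bob): min(0, 18) = 0
O (Bob): min(0, 4, 19) = 0
M (Alice): max(0, 0, 11) = 11
Q (Bob): min(2, 15) = 2
P (Alice): max(2, 16, 13, 0) = 16
L (Bob): min(11, 16) = 11
Root (Alice): max(2, 4, 11) = 11

11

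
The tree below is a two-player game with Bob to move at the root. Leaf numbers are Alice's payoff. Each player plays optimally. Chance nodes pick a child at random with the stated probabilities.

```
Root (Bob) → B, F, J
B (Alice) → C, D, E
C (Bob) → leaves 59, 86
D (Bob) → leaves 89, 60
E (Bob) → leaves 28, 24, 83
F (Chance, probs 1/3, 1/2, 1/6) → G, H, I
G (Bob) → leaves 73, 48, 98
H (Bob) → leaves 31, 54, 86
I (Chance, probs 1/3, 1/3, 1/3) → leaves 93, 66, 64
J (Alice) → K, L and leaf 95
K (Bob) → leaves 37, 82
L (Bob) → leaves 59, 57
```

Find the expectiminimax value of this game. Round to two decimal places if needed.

43.89

C (Bob): min(59, 86) = 59
D (Bob): min(89, 60) = 60
E (Bob): min(28, 24, 83) = 24
B (Alice): max(59, 60, 24) = 60
G (Bob): min(73, 48, 98) = 48
H (Bob): min(31, 54, 86) = 31
I (Chance): 1/3·93 + 1/3·66 + 1/3·64 = 74.33
F (Chance): 1/3·48 + 1/2·31 + 1/6·74.33 = 43.89
K (Bob): min(37, 82) = 37
L (Bob): min(59, 57) = 57
J (Alice): max(37, 57, 95) = 95
Root (Bob): min(60, 43.89, 95) = 43.89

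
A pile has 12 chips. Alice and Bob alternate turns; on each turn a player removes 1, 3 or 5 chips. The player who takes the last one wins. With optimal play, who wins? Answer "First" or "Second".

Compute winning (W) and losing (L) positions by backward induction:
i:   0  1  2  3  4  5  6  7  8  9 10 11 12
     L  W  L  W  L  W  L  W  L  W  L  W  L
Position 12 is L, so the second player wins.

Second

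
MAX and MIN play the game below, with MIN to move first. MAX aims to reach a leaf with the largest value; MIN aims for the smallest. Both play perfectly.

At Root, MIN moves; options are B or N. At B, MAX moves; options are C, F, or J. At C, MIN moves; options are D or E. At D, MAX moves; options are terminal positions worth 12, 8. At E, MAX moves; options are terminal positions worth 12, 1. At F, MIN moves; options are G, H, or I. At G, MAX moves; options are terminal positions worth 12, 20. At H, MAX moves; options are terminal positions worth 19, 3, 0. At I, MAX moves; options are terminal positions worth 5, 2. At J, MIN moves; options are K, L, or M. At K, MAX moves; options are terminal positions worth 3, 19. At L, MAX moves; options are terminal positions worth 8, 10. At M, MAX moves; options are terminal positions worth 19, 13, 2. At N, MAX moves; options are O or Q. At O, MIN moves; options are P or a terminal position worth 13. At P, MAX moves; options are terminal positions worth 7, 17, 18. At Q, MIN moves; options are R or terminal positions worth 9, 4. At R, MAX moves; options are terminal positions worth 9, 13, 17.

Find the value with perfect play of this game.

12

D (MAX): max(12, 8) = 12
E (MAX): max(12, 1) = 12
C (MIN): min(12, 12) = 12
G (MAX): max(12, 20) = 20
H (MAX): max(19, 3, 0) = 19
I (MAX): max(5, 2) = 5
F (MIN): min(20, 19, 5) = 5
K (MAX): max(3, 19) = 19
L (MAX): max(8, 10) = 10
M (MAX): max(19, 13, 2) = 19
J (MIN): min(19, 10, 19) = 10
B (MAX): max(12, 5, 10) = 12
P (MAX): max(7, 17, 18) = 18
O (MIN): min(18, 13) = 13
R (MAX): max(9, 13, 17) = 17
Q (MIN): min(17, 9, 4) = 4
N (MAX): max(13, 4) = 13
Root (MIN): min(12, 13) = 12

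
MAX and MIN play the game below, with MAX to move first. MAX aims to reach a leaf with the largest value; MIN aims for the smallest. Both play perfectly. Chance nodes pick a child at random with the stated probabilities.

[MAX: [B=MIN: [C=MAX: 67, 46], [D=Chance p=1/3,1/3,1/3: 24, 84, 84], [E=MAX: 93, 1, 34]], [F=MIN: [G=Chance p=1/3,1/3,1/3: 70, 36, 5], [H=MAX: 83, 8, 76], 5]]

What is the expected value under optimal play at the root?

64

C (MAX): max(67, 46) = 67
D (Chance): 1/3·24 + 1/3·84 + 1/3·84 = 64
E (MAX): max(93, 1, 34) = 93
B (MIN): min(67, 64, 93) = 64
G (Chance): 1/3·70 + 1/3·36 + 1/3·5 = 37
H (MAX): max(83, 8, 76) = 83
F (MIN): min(37, 83, 5) = 5
Root (MAX): max(64, 5) = 64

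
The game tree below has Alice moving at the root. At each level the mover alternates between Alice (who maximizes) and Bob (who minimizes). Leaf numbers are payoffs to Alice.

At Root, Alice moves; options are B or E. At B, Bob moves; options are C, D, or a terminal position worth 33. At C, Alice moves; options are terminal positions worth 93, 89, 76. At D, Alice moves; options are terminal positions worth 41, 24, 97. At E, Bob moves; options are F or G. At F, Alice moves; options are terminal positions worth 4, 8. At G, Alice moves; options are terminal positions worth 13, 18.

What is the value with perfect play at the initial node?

33

C (Alice): max(93, 89, 76) = 93
D (Alice): max(41, 24, 97) = 97
B (Bob): min(93, 97, 33) = 33
F (Alice): max(4, 8) = 8
G (Alice): max(13, 18) = 18
E (Bob): min(8, 18) = 8
Root (Alice): max(33, 8) = 33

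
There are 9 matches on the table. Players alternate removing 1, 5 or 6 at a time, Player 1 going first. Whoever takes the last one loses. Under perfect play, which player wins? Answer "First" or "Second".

First

Mark each pile size as W (mover wins) or L (mover loses):
i:   0  1  2  3  4  5  6  7  8  9
     W  L  W  L  W  L  W  W  W  W
Position 9 is W, so the first player wins.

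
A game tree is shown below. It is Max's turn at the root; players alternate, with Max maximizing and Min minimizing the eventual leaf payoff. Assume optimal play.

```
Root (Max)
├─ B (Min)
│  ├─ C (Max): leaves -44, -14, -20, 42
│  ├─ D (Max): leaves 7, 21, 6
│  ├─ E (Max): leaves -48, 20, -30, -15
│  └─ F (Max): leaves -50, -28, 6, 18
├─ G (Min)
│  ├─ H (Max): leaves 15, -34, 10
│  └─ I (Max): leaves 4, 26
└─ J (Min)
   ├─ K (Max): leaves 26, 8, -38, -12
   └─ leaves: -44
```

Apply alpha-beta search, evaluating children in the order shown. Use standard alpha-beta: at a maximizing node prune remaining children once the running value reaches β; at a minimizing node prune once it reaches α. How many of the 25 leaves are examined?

C [α=-∞,β=+∞]: v=42
D [α=-∞,β=42]: v=21
E [α=-∞,β=21]: v=20
F [α=-∞,β=20]: v=18
B [α=-∞,β=+∞]: v=18
H [α=18,β=+∞]: v=15
G [α=18,β=+∞]: v=15 after child 1 ≤ α → α-cutoff, skip 1
K [α=18,β=+∞]: v=26
J [α=18,β=+∞]: v=-44
Root [α=-∞,β=+∞]: v=18
Leaves evaluated: 23 of 25.

23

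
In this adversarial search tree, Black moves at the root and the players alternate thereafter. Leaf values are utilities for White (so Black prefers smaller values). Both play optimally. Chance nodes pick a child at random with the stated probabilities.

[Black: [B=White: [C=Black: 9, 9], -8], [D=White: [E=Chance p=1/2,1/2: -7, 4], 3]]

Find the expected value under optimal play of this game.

C (Black): min(9, 9) = 9
B (White): max(9, -8) = 9
E (Chance): 1/2·-7 + 1/2·4 = -1.5
D (White): max(-1.5, 3) = 3
Root (Black): min(9, 3) = 3

3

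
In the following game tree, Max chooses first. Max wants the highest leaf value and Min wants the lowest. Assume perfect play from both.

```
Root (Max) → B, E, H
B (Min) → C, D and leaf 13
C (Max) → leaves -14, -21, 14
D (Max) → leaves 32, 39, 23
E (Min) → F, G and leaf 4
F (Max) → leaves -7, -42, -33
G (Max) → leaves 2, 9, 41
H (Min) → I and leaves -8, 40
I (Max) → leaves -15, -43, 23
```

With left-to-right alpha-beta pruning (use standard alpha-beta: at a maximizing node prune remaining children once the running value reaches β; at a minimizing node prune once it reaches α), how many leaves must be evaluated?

C [α=-∞,β=+∞]: v=14
D [α=-∞,β=14]: v=32 after child 1 ≥ β → β-cutoff, skip 2
B [α=-∞,β=+∞]: v=13
F [α=13,β=+∞]: v=-7
E [α=13,β=+∞]: v=-7 after child 1 ≤ α → α-cutoff, skip 2
I [α=13,β=+∞]: v=23
H [α=13,β=+∞]: v=-8 after child 2 ≤ α → α-cutoff, skip 1
Root [α=-∞,β=+∞]: v=13
Leaves evaluated: 12 of 19.

12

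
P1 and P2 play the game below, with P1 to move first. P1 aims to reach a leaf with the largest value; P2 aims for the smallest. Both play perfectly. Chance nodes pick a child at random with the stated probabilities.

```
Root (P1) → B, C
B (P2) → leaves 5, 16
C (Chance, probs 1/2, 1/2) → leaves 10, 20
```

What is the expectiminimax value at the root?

B (P2): min(5, 16) = 5
C (Chance): 1/2·10 + 1/2·20 = 15
Root (P1): max(5, 15) = 15

15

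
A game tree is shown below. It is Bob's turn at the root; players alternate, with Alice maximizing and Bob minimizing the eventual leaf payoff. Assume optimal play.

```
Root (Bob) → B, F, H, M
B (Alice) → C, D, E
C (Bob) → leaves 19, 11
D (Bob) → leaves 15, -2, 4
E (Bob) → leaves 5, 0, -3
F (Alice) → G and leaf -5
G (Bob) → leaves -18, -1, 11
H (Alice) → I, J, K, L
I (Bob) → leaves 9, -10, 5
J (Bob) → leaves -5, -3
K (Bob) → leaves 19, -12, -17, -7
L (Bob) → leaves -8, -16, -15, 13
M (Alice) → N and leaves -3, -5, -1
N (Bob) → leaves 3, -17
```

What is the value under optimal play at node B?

C: min(19, 11) = 11
D: min(15, -2, 4) = -2
E: min(5, 0, -3) = -3
B: max(11, -2, -3) = 11

11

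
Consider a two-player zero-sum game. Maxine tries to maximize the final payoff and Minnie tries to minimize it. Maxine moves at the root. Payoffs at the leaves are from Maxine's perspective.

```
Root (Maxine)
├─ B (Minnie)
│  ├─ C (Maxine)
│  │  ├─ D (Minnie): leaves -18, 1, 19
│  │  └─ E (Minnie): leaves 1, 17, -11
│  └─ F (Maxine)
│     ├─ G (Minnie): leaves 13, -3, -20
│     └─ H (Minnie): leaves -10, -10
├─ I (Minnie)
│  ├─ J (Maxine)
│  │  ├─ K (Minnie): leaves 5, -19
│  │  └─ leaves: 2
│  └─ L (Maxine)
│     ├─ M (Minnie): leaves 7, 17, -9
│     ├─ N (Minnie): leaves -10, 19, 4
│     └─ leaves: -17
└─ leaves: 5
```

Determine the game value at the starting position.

5

D (Minnie): min(-18, 1, 19) = -18
E (Minnie): min(1, 17, -11) = -11
C (Maxine): max(-18, -11) = -11
G (Minnie): min(13, -3, -20) = -20
H (Minnie): min(-10, -10) = -10
F (Maxine): max(-20, -10) = -10
B (Minnie): min(-11, -10) = -11
K (Minnie): min(5, -19) = -19
J (Maxine): max(-19, 2) = 2
M (Minnie): min(7, 17, -9) = -9
N (Minnie): min(-10, 19, 4) = -10
L (Maxine): max(-9, -10, -17) = -9
I (Minnie): min(2, -9) = -9
Root (Maxine): max(-11, -9, 5) = 5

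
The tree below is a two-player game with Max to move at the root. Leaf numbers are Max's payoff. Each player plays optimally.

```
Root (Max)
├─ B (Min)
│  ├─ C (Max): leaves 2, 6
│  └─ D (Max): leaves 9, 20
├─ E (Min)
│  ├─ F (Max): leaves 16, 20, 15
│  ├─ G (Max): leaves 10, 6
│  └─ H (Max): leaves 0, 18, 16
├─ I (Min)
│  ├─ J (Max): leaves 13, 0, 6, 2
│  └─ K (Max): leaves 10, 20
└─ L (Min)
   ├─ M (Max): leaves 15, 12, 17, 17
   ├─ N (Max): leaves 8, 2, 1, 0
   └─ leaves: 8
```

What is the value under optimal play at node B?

C: max(2, 6) = 6
D: max(9, 20) = 20
B: min(6, 20) = 6

6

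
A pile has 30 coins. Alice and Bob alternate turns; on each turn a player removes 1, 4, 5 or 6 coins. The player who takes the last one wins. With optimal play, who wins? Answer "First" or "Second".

First

i:   0  1  2  3  4  5  6  7  8  9 10 11 12 13 14 15 16 17 18 19 20 21 22 23 24 25 26 27 28 29 30
     L  W  L  W  W  W  W  W  W  L  W  L  W  W  W  W  W  W  L  W  L  W  W  W  W  W  W  L  W  L  W
Position 30 is W, so the first player wins.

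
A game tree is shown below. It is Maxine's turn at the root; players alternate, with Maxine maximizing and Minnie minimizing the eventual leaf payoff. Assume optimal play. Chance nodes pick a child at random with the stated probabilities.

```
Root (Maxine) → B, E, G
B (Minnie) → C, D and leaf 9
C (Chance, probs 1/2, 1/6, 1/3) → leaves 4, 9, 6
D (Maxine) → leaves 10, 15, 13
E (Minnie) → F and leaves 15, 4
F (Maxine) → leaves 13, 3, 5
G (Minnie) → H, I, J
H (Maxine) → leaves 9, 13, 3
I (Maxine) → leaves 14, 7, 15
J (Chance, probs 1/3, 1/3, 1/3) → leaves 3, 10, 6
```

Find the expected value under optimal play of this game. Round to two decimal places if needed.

6.33

C (Chance): 1/2·4 + 1/6·9 + 1/3·6 = 5.5
D (Maxine): max(10, 15, 13) = 15
B (Minnie): min(5.5, 15, 9) = 5.5
F (Maxine): max(13, 3, 5) = 13
E (Minnie): min(13, 15, 4) = 4
H (Maxine): max(9, 13, 3) = 13
I (Maxine): max(14, 7, 15) = 15
J (Chance): 1/3·3 + 1/3·10 + 1/3·6 = 6.33
G (Minnie): min(13, 15, 6.33) = 6.33
Root (Maxine): max(5.5, 4, 6.33) = 6.33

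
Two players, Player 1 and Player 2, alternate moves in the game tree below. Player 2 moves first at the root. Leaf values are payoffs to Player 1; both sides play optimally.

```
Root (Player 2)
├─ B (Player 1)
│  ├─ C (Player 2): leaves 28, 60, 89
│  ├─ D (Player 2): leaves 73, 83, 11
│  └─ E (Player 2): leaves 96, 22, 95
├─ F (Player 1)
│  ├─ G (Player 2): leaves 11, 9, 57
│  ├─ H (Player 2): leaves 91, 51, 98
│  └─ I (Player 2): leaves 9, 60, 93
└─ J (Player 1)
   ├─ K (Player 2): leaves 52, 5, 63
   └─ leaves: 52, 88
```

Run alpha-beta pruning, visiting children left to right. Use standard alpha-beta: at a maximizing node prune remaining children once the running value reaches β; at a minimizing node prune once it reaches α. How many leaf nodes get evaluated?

18

C [α=-∞,β=+∞]: v=28
D [α=28,β=+∞]: v=11
E [α=28,β=+∞]: v=22 after child 2 ≤ α → α-cutoff, skip 1
B [α=-∞,β=+∞]: v=28
G [α=-∞,β=28]: v=9
H [α=9,β=28]: v=51
F [α=-∞,β=28]: v=51 after child 2 ≥ β → β-cutoff, skip 1
K [α=-∞,β=28]: v=5
J [α=-∞,β=28]: v=52 after child 2 ≥ β → β-cutoff, skip 1
Root [α=-∞,β=+∞]: v=28
Leaves evaluated: 18 of 23.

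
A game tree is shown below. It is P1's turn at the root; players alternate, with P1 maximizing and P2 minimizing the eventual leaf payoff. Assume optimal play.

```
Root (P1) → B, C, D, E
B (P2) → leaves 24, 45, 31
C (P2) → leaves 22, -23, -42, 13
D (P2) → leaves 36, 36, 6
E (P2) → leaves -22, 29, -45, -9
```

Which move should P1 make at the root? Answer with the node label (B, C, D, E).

B

B (P2): min(24, 45, 31) = 24
C (P2): min(22, -23, -42, 13) = -42
D (P2): min(36, 36, 6) = 6
E (P2): min(-22, 29, -45, -9) = -45
Root (P1): max(24, -42, 6, -45) = 24
P1 picks the child with the highest value: B (value 24).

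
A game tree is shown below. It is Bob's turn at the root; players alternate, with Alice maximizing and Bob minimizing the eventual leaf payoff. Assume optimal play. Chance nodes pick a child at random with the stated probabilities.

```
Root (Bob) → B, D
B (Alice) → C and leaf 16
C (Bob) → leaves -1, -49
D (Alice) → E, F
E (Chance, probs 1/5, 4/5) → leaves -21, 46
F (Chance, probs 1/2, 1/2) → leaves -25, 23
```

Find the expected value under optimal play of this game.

16

C (Bob): min(-1, -49) = -49
B (Alice): max(-49, 16) = 16
E (Chance): 1/5·-21 + 4/5·46 = 32.6
F (Chance): 1/2·-25 + 1/2·23 = -1
D (Alice): max(32.6, -1) = 32.6
Root (Bob): min(16, 32.6) = 16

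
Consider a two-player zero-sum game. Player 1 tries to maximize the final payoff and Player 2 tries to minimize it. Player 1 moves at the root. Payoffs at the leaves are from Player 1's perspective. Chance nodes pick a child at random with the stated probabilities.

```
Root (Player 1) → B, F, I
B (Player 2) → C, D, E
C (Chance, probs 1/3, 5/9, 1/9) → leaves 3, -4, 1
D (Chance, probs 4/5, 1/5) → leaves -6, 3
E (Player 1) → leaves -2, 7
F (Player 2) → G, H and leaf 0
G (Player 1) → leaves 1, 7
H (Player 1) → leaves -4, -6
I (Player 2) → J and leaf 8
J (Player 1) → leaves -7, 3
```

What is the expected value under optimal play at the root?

3

C (Chance): 1/3·3 + 5/9·-4 + 1/9·1 = -1.11
D (Chance): 4/5·-6 + 1/5·3 = -4.2
E (Player 1): max(-2, 7) = 7
B (Player 2): min(-1.11, -4.2, 7) = -4.2
G (Player 1): max(1, 7) = 7
H (Player 1): max(-4, -6) = -4
F (Player 2): min(7, -4, 0) = -4
J (Player 1): max(-7, 3) = 3
I (Player 2): min(3, 8) = 3
Root (Player 1): max(-4.2, -4, 3) = 3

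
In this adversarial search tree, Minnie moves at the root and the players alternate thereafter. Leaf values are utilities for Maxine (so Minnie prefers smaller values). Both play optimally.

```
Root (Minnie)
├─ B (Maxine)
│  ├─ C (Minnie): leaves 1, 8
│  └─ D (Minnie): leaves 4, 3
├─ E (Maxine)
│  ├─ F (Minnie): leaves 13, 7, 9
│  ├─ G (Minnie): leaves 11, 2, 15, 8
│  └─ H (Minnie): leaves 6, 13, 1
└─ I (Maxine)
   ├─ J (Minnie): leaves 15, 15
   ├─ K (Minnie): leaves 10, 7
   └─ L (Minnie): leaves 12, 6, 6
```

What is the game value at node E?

7

F: min(13, 7, 9) = 7
G: min(11, 2, 15, 8) = 2
H: min(6, 13, 1) = 1
E: max(7, 2, 1) = 7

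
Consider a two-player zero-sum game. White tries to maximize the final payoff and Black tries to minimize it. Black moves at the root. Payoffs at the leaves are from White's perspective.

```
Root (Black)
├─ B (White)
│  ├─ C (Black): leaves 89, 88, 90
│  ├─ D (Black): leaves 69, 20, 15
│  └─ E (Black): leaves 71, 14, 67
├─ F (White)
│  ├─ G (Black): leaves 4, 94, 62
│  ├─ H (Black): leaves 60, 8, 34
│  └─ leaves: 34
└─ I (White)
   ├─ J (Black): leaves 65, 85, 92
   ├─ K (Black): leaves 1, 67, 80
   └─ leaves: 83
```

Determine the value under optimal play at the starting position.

C (Black): min(89, 88, 90) = 88
D (Black): min(69, 20, 15) = 15
E (Black): min(71, 14, 67) = 14
B (White): max(88, 15, 14) = 88
G (Black): min(4, 94, 62) = 4
H (Black): min(60, 8, 34) = 8
F (White): max(4, 8, 34) = 34
J (Black): min(65, 85, 92) = 65
K (Black): min(1, 67, 80) = 1
I (White): max(65, 1, 83) = 83
Root (Black): min(88, 34, 83) = 34

34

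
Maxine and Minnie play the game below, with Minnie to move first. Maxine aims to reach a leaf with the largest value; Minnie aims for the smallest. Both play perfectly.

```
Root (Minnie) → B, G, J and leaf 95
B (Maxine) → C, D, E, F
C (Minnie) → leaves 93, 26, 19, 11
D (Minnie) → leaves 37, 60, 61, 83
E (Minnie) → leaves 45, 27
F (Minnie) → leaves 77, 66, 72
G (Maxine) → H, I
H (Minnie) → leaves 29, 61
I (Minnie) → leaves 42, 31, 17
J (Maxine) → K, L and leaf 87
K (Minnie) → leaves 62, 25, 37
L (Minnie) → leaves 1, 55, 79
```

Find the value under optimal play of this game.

29

C (Minnie): min(93, 26, 19, 11) = 11
D (Minnie): min(37, 60, 61, 83) = 37
E (Minnie): min(45, 27) = 27
F (Minnie): min(77, 66, 72) = 66
B (Maxine): max(11, 37, 27, 66) = 66
H (Minnie): min(29, 61) = 29
I (Minnie): min(42, 31, 17) = 17
G (Maxine): max(29, 17) = 29
K (Minnie): min(62, 25, 37) = 25
L (Minnie): min(1, 55, 79) = 1
J (Maxine): max(25, 1, 87) = 87
Root (Minnie): min(66, 29, 87, 95) = 29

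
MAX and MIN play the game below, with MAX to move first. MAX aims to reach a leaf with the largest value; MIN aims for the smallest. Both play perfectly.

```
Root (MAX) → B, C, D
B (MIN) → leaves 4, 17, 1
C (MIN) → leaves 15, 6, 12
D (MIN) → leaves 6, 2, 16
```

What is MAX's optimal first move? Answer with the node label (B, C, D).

B (MIN): min(4, 17, 1) = 1
C (MIN): min(15, 6, 12) = 6
D (MIN): min(6, 2, 16) = 2
Root (MAX): max(1, 6, 2) = 6
MAX picks the child with the highest value: C (value 6).

C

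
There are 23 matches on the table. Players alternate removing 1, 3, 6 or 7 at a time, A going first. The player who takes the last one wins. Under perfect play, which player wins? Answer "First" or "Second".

First

W/L table (W = player to move can force a win):
i:   0  1  2  3  4  5  6  7  8  9 10 11 12 13 14 15 16 17 18 19 20 21 22 23
     L  W  L  W  L  W  W  W  W  W  W  W  L  W  L  W  L  W  W  W  W  W  W  W
Position 23 is W, so the first player wins.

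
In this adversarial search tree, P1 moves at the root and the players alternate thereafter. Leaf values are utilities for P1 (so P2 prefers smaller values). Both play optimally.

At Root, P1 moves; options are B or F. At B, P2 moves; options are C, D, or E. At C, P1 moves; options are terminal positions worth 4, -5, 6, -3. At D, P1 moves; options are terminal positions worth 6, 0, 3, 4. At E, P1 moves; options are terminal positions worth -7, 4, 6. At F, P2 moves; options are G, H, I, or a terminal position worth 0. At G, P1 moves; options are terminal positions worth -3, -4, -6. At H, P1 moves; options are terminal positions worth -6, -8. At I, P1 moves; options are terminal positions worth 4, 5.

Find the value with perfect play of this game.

6

C (P1): max(4, -5, 6, -3) = 6
D (P1): max(6, 0, 3, 4) = 6
E (P1): max(-7, 4, 6) = 6
B (P2): min(6, 6, 6) = 6
G (P1): max(-3, -4, -6) = -3
H (P1): max(-6, -8) = -6
I (P1): max(4, 5) = 5
F (P2): min(-3, -6, 5, 0) = -6
Root (P1): max(6, -6) = 6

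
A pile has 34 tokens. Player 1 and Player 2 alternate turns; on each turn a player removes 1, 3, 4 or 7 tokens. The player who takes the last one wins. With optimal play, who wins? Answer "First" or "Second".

Second

W/L table (W = player to move can force a win):
i:   0  1  2  3  4  5  6  7  8  9 10 11 12 13 14 15 16 17 18 19 20 21 22 23 24 25 26 27 28 29 30 31 32 33 34
     L  W  L  W  W  W  W  W  L  W  L  W  W  W  W  W  L  W  L  W  W  W  W  W  L  W  L  W  W  W  W  W  L  W  L
Position 34 is L, so the second player wins.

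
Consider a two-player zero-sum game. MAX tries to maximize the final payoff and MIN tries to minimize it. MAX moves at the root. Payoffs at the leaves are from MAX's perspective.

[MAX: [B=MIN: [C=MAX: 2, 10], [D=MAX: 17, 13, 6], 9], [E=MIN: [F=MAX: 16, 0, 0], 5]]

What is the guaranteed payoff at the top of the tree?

9

C (MAX): max(2, 10) = 10
D (MAX): max(17, 13, 6) = 17
B (MIN): min(10, 17, 9) = 9
F (MAX): max(16, 0, 0) = 16
E (MIN): min(16, 5) = 5
Root (MAX): max(9, 5) = 9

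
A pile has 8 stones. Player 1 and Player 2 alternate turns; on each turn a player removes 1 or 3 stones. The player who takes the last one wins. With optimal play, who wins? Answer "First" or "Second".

Mark each pile size as W (mover wins) or L (mover loses):
i:   0  1  2  3  4  5  6  7  8
     L  W  L  W  L  W  L  W  L
Position 8 is L, so the second player wins.

Second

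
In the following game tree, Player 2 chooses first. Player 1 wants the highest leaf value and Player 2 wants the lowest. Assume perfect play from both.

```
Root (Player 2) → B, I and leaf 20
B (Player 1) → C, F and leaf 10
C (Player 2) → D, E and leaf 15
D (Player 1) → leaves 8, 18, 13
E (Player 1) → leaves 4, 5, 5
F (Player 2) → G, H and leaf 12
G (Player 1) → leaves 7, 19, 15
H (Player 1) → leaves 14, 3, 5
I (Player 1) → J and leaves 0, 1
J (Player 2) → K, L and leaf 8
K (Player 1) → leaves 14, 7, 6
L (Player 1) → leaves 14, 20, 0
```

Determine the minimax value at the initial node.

D (Player 1): max(8, 18, 13) = 18
E (Player 1): max(4, 5, 5) = 5
C (Player 2): min(18, 5, 15) = 5
G (Player 1): max(7, 19, 15) = 19
H (Player 1): max(14, 3, 5) = 14
F (Player 2): min(19, 14, 12) = 12
B (Player 1): max(5, 12, 10) = 12
K (Player 1): max(14, 7, 6) = 14
L (Player 1): max(14, 20, 0) = 20
J (Player 2): min(14, 20, 8) = 8
I (Player 1): max(8, 0, 1) = 8
Root (Player 2): min(12, 8, 20) = 8

8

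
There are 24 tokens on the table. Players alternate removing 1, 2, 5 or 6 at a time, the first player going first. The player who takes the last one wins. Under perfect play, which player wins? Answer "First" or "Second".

Mark each pile size as W (mover wins) or L (mover loses):
i:   0  1  2  3  4  5  6  7  8  9 10 11 12 13 14 15 16 17 18 19 20 21 22 23 24
     L  W  W  L  W  W  W  L  W  W  L  W  W  W  L  W  W  L  W  W  W  L  W  W  L
Position 24 is L, so the second player wins.

Second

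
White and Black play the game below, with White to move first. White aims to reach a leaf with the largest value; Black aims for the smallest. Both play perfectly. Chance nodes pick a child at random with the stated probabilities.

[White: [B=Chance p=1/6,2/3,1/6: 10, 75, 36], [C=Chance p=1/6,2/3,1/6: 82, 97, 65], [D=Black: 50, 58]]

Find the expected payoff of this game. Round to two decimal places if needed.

89.17

B (Chance): 1/6·10 + 2/3·75 + 1/6·36 = 57.67
C (Chance): 1/6·82 + 2/3·97 + 1/6·65 = 89.17
D (Black): min(50, 58) = 50
Root (White): max(57.67, 89.17, 50) = 89.17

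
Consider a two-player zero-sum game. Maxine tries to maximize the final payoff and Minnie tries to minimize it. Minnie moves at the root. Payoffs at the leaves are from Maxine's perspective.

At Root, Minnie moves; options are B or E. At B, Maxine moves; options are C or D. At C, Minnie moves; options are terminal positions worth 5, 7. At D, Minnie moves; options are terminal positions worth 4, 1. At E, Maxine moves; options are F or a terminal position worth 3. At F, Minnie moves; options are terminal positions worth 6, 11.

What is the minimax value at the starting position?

C (Minnie): min(5, 7) = 5
D (Minnie): min(4, 1) = 1
B (Maxine): max(5, 1) = 5
F (Minnie): min(6, 11) = 6
E (Maxine): max(6, 3) = 6
Root (Minnie): min(5, 6) = 5

5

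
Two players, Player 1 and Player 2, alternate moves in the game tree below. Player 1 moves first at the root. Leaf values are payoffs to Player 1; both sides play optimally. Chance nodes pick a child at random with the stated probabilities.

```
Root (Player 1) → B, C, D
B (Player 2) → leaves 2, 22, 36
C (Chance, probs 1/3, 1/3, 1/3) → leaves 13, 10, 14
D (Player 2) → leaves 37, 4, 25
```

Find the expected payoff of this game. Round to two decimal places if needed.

12.33

B (Player 2): min(2, 22, 36) = 2
C (Chance): 1/3·13 + 1/3·10 + 1/3·14 = 12.33
D (Player 2): min(37, 4, 25) = 4
Root (Player 1): max(2, 12.33, 4) = 12.33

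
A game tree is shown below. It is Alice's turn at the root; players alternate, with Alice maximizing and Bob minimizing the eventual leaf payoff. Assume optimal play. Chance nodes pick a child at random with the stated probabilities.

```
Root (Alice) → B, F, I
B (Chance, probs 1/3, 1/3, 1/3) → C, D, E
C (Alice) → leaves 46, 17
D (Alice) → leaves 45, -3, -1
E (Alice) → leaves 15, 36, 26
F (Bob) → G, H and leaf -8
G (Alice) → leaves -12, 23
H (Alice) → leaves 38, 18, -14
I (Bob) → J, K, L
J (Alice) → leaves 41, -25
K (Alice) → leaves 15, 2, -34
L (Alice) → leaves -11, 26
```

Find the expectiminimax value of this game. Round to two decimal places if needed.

C (Alice): max(46, 17) = 46
D (Alice): max(45, -3, -1) = 45
E (Alice): max(15, 36, 26) = 36
B (Chance): 1/3·46 + 1/3·45 + 1/3·36 = 42.33
G (Alice): max(-12, 23) = 23
H (Alice): max(38, 18, -14) = 38
F (Bob): min(23, 38, -8) = -8
J (Alice): max(41, -25) = 41
K (Alice): max(15, 2, -34) = 15
L (Alice): max(-11, 26) = 26
I (Bob): min(41, 15, 26) = 15
Root (Alice): max(42.33, -8, 15) = 42.33

42.33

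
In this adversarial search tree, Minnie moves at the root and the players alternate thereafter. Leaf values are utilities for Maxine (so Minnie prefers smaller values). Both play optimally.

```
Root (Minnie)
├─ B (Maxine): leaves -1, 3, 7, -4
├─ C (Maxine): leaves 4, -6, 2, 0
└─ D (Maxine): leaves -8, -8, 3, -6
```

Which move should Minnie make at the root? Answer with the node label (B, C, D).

B (Maxine): max(-1, 3, 7, -4) = 7
C (Maxine): max(4, -6, 2, 0) = 4
D (Maxine): max(-8, -8, 3, -6) = 3
Root (Minnie): min(7, 4, 3) = 3
Minnie picks the child with the lowest value: D (value 3).

D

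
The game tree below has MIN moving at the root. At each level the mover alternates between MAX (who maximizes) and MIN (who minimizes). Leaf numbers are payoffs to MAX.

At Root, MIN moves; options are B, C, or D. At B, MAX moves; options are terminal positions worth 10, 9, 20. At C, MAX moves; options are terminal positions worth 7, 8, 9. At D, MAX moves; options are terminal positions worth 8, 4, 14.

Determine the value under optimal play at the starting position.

B (MAX): max(10, 9, 20) = 20
C (MAX): max(7, 8, 9) = 9
D (MAX): max(8, 4, 14) = 14
Root (MIN): min(20, 9, 14) = 9

9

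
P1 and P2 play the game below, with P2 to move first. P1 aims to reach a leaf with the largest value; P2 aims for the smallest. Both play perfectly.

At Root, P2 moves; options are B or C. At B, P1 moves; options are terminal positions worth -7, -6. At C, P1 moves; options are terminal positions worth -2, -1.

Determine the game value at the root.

B (P1): max(-7, -6) = -6
C (P1): max(-2, -1) = -1
Root (P2): min(-6, -1) = -6

-6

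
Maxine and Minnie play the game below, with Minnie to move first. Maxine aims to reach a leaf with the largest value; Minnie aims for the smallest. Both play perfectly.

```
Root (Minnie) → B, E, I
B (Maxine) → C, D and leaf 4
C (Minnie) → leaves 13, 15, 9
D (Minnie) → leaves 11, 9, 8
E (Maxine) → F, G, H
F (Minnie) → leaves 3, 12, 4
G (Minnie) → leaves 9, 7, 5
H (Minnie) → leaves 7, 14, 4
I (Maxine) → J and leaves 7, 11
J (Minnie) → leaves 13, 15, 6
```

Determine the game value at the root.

5

C (Minnie): min(13, 15, 9) = 9
D (Minnie): min(11, 9, 8) = 8
B (Maxine): max(9, 8, 4) = 9
F (Minnie): min(3, 12, 4) = 3
G (Minnie): min(9, 7, 5) = 5
H (Minnie): min(7, 14, 4) = 4
E (Maxine): max(3, 5, 4) = 5
J (Minnie): min(13, 15, 6) = 6
I (Maxine): max(6, 7, 11) = 11
Root (Minnie): min(9, 5, 11) = 5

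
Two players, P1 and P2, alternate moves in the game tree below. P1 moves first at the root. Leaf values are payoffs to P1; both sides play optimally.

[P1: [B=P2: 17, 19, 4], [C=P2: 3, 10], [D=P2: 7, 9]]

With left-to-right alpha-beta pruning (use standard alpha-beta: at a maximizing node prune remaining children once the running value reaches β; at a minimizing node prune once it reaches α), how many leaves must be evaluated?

B [α=-∞,β=+∞]: v=4
C [α=4,β=+∞]: v=3 after child 1 ≤ α → α-cutoff, skip 1
D [α=4,β=+∞]: v=7
Root [α=-∞,β=+∞]: v=7
Leaves evaluated: 6 of 7.

6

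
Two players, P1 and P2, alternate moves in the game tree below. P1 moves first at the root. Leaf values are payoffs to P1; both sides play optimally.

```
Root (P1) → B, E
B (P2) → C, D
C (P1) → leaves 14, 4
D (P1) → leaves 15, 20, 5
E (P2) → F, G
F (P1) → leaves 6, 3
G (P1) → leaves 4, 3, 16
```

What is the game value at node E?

F: max(6, 3) = 6
G: max(4, 3, 16) = 16
E: min(6, 16) = 6

6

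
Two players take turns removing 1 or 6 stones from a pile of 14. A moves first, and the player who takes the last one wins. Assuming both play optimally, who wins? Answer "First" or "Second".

i:   0  1  2  3  4  5  6  7  8  9 10 11 12 13 14
     L  W  L  W  L  W  W  L  W  L  W  L  W  W  L
Position 14 is L, so the second player wins.

Second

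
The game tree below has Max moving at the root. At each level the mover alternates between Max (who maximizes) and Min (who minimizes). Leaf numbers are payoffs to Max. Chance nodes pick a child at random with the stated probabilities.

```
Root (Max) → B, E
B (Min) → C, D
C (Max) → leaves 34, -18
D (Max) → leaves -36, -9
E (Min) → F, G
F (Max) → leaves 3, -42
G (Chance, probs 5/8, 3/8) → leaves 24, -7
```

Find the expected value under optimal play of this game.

C (Max): max(34, -18) = 34
D (Max): max(-36, -9) = -9
B (Min): min(34, -9) = -9
F (Max): max(3, -42) = 3
G (Chance): 5/8·24 + 3/8·-7 = 12.38
E (Min): min(3, 12.38) = 3
Root (Max): max(-9, 3) = 3

3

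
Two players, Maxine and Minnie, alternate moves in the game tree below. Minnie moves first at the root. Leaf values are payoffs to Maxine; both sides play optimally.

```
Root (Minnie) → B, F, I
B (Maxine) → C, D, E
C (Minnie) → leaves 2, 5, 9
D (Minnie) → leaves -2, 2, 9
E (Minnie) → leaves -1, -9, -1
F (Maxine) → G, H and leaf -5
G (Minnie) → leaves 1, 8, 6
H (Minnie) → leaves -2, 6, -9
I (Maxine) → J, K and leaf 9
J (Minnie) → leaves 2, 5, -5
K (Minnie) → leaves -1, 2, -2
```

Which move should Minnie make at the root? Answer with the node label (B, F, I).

F

C (Minnie): min(2, 5, 9) = 2
D (Minnie): min(-2, 2, 9) = -2
E (Minnie): min(-1, -9, -1) = -9
B (Maxine): max(2, -2, -9) = 2
G (Minnie): min(1, 8, 6) = 1
H (Minnie): min(-2, 6, -9) = -9
F (Maxine): max(1, -9, -5) = 1
J (Minnie): min(2, 5, -5) = -5
K (Minnie): min(-1, 2, -2) = -2
I (Maxine): max(-5, -2, 9) = 9
Root (Minnie): min(2, 1, 9) = 1
Minnie picks the child with the lowest value: F (value 1).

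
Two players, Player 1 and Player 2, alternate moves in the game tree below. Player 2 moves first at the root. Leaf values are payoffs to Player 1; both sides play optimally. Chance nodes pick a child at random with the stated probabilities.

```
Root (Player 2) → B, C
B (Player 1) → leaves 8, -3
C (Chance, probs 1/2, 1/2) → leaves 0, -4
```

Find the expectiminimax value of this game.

B (Player 1): max(8, -3) = 8
C (Chance): 1/2·0 + 1/2·-4 = -2
Root (Player 2): min(8, -2) = -2

-2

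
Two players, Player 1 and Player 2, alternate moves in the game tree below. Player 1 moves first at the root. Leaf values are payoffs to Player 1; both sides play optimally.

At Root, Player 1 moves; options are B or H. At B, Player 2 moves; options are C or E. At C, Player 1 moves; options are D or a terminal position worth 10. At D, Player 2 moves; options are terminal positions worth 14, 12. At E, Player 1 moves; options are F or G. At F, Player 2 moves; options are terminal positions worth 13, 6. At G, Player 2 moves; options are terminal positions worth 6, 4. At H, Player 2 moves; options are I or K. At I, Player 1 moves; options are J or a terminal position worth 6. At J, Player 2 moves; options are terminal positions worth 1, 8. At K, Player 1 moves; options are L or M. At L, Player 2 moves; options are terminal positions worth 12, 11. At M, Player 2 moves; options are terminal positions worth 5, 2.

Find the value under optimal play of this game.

D (Player 2): min(14, 12) = 12
C (Player 1): max(12, 10) = 12
F (Player 2): min(13, 6) = 6
G (Player 2): min(6, 4) = 4
E (Player 1): max(6, 4) = 6
B (Player 2): min(12, 6) = 6
J (Player 2): min(1, 8) = 1
I (Player 1): max(1, 6) = 6
L (Player 2): min(12, 11) = 11
M (Player 2): min(5, 2) = 2
K (Player 1): max(11, 2) = 11
H (Player 2): min(6, 11) = 6
Root (Player 1): max(6, 6) = 6

6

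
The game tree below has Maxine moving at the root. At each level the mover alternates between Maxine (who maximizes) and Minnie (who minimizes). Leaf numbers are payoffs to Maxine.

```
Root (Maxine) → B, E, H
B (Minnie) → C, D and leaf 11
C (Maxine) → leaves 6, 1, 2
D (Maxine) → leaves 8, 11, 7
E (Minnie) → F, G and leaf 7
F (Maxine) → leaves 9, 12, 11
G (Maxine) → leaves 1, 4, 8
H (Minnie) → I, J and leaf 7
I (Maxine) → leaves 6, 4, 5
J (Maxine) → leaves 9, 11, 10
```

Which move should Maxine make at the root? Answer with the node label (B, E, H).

C (Maxine): max(6, 1, 2) = 6
D (Maxine): max(8, 11, 7) = 11
B (Minnie): min(6, 11, 11) = 6
F (Maxine): max(9, 12, 11) = 12
G (Maxine): max(1, 4, 8) = 8
E (Minnie): min(12, 8, 7) = 7
I (Maxine): max(6, 4, 5) = 6
J (Maxine): max(9, 11, 10) = 11
H (Minnie): min(6, 11, 7) = 6
Root (Maxine): max(6, 7, 6) = 7
Maxine picks the child with the highest value: E (value 7).

E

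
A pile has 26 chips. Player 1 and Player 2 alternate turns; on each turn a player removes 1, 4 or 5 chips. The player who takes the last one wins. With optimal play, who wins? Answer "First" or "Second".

Mark each pile size as W (mover wins) or L (mover loses):
i:   0  1  2  3  4  5  6  7  8  9 10 11 12 13 14 15 16 17 18 19 20 21 22 23 24 25 26
     L  W  L  W  W  W  W  W  L  W  L  W  W  W  W  W  L  W  L  W  W  W  W  W  L  W  L
Position 26 is L, so the second player wins.

Second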